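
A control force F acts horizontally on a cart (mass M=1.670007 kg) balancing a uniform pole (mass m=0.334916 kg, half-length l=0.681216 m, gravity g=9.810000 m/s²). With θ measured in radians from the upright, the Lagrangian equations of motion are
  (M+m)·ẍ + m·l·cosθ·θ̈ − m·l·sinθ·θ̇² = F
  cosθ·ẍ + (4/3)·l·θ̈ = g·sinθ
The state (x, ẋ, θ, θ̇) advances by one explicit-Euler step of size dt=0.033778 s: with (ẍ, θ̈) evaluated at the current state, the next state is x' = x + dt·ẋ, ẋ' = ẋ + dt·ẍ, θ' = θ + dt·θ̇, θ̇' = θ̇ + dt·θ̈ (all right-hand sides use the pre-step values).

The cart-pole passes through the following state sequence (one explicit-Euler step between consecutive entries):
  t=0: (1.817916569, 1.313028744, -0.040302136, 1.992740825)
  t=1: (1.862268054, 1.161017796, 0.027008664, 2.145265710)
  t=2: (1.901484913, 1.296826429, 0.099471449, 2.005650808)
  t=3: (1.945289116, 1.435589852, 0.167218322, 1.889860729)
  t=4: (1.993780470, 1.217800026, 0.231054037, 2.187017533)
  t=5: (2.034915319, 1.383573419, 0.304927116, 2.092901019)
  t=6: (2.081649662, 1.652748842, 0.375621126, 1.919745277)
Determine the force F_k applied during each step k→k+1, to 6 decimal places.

step 0→1:
  ẍ = (ẋ'−ẋ)/dt = (1.161017796−1.313028744)/0.033778 = -4.500295
  θ̈ = (θ̇'−θ̇)/dt = (2.145265710−1.992740825)/0.033778 = 4.515510
  sinθ=-0.040291, cosθ=0.999188
  F = (M+m)·ẍ + m·l·cosθ·θ̈ − m·l·sinθ·θ̇² = -9.022744 + 1.029378 − -0.036503 = -7.956863
step 1→2:
  ẍ = (ẋ'−ẋ)/dt = (1.296826429−1.161017796)/0.033778 = 4.020624
  θ̈ = (θ̇'−θ̇)/dt = (2.005650808−2.145265710)/0.033778 = -4.133309
  sinθ=0.027005, cosθ=0.999635
  F = (M+m)·ẍ + m·l·cosθ·θ̈ − m·l·sinθ·θ̇² = 8.061041 + -0.942671 − 0.028355 = 7.090015
step 2→3:
  ẍ = (ẋ'−ẋ)/dt = (1.435589852−1.296826429)/0.033778 = 4.108101
  θ̈ = (θ̇'−θ̇)/dt = (1.889860729−2.005650808)/0.033778 = -3.427973
  sinθ=0.099307, cosθ=0.995057
  F = (M+m)·ẍ + m·l·cosθ·θ̈ − m·l·sinθ·θ̇² = 8.236425 + -0.778227 − 0.091141 = 7.367058
step 3→4:
  ẍ = (ẋ'−ẋ)/dt = (1.217800026−1.435589852)/0.033778 = -6.447683
  θ̈ = (θ̇'−θ̇)/dt = (2.187017533−1.889860729)/0.033778 = 8.797348
  sinθ=0.166440, cosθ=0.986052
  F = (M+m)·ẍ + m·l·cosθ·θ̈ − m·l·sinθ·θ̇² = -12.927107 + 1.979120 − 0.135625 = -11.083612
step 4→5:
  ẍ = (ẋ'−ẋ)/dt = (1.383573419−1.217800026)/0.033778 = 4.907733
  θ̈ = (θ̇'−θ̇)/dt = (2.092901019−2.187017533)/0.033778 = -2.786326
  sinθ=0.229004, cosθ=0.973426
  F = (M+m)·ẍ + m·l·cosθ·θ̈ − m·l·sinθ·θ̇² = 9.839626 + -0.618807 − 0.249901 = 8.970918
step 5→6:
  ẍ = (ẋ'−ẋ)/dt = (1.652748842−1.383573419)/0.033778 = 7.968957
  θ̈ = (θ̇'−θ̇)/dt = (1.919745277−2.092901019)/0.033778 = -5.126288
  sinθ=0.300224, cosθ=0.953869
  F = (M+m)·ẍ + m·l·cosθ·θ̈ − m·l·sinθ·θ̇² = 15.977145 + -1.115610 − 0.300029 = 14.561506

F_0 = -7.956863 N
F_1 = 7.090015 N
F_2 = 7.367058 N
F_3 = -11.083612 N
F_4 = 8.970918 N
F_5 = 14.561506 N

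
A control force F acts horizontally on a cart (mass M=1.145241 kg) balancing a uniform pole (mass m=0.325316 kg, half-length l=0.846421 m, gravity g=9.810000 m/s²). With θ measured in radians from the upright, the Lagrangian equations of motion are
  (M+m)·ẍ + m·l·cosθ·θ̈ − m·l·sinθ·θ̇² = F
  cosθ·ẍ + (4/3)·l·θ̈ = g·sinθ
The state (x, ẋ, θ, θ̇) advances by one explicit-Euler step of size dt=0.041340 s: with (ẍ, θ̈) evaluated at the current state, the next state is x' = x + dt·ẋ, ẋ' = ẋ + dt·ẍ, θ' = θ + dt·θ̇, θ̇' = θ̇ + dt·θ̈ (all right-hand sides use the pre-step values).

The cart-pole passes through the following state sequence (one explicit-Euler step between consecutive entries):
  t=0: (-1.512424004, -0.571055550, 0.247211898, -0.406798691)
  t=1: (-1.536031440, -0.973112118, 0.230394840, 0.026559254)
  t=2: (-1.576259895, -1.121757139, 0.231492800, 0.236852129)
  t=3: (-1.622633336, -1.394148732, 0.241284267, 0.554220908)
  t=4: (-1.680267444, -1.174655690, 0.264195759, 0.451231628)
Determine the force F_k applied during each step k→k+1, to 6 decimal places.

F_0 = -11.514485 N
F_1 = -3.923992 N
F_2 = -7.635610 N
F_3 = 7.121541 N

step 0→1:
  ẍ = (ẋ'−ẋ)/dt = (-0.973112118−-0.571055550)/0.041340 = -9.725606
  θ̈ = (θ̇'−θ̇)/dt = (0.026559254−-0.406798691)/0.041340 = 10.482776
  sinθ=0.244702, cosθ=0.969598
  F = (M+m)·ẍ + m·l·cosθ·θ̈ − m·l·sinθ·θ̇² = -14.302059 + 2.798724 − 0.011150 = -11.514485
step 1→2:
  ẍ = (ẋ'−ẋ)/dt = (-1.121757139−-0.973112118)/0.041340 = -3.595671
  θ̈ = (θ̇'−θ̇)/dt = (0.236852129−0.026559254)/0.041340 = 5.086910
  sinθ=0.228362, cosθ=0.973576
  F = (M+m)·ẍ + m·l·cosθ·θ̈ − m·l·sinθ·θ̇² = -5.287639 + 1.363691 − 0.000044 = -3.923992
step 2→3:
  ẍ = (ẋ'−ẋ)/dt = (-1.394148732−-1.121757139)/0.041340 = -6.589056
  θ̈ = (θ̇'−θ̇)/dt = (0.554220908−0.236852129)/0.041340 = 7.677039
  sinθ=0.229431, cosθ=0.973325
  F = (M+m)·ẍ + m·l·cosθ·θ̈ − m·l·sinθ·θ̇² = -9.689583 + 2.057517 − 0.003544 = -7.635610
step 3→4:
  ẍ = (ẋ'−ẋ)/dt = (-1.174655690−-1.394148732)/0.041340 = 5.309459
  θ̈ = (θ̇'−θ̇)/dt = (0.451231628−0.554220908)/0.041340 = -2.491274
  sinθ=0.238950, cosθ=0.971032
  F = (M+m)·ẍ + m·l·cosθ·θ̈ − m·l·sinθ·θ̇² = 7.807862 + -0.666111 − 0.020210 = 7.121541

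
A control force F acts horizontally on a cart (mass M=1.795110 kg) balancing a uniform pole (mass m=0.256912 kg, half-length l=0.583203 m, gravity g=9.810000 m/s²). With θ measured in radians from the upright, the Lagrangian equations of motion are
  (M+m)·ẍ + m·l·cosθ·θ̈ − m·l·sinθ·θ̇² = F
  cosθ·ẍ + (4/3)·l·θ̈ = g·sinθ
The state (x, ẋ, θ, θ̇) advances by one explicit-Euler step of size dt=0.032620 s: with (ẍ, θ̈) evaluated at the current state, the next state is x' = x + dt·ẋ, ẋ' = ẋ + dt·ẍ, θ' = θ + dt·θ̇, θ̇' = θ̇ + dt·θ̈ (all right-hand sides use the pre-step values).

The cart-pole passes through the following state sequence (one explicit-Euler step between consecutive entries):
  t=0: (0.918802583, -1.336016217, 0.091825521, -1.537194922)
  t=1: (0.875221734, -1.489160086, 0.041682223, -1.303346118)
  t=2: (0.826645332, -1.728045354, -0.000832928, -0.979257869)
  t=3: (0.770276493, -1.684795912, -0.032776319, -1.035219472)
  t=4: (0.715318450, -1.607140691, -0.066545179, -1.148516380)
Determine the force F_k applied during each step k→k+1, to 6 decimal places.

step 0→1:
  ẍ = (ẋ'−ẋ)/dt = (-1.489160086−-1.336016217)/0.032620 = -4.694784
  θ̈ = (θ̇'−θ̇)/dt = (-1.303346118−-1.537194922)/0.032620 = 7.168878
  sinθ=0.091697, cosθ=0.995787
  F = (M+m)·ẍ + m·l·cosθ·θ̈ − m·l·sinθ·θ̇² = -9.633801 + 1.069601 − 0.032465 = -8.596665
step 1→2:
  ẍ = (ẋ'−ẋ)/dt = (-1.728045354−-1.489160086)/0.032620 = -7.323276
  θ̈ = (θ̇'−θ̇)/dt = (-0.979257869−-1.303346118)/0.032620 = 9.935262
  sinθ=0.041670, cosθ=0.999131
  F = (M+m)·ẍ + m·l·cosθ·θ̈ − m·l·sinθ·θ̇² = -15.027524 + 1.487326 − 0.010606 = -13.550804
step 2→3:
  ẍ = (ẋ'−ẋ)/dt = (-1.684795912−-1.728045354)/0.032620 = 1.325857
  θ̈ = (θ̇'−θ̇)/dt = (-1.035219472−-0.979257869)/0.032620 = -1.715561
  sinθ=-0.000833, cosθ=1.000000
  F = (M+m)·ẍ + m·l·cosθ·θ̈ − m·l·sinθ·θ̇² = 2.720687 + -0.257046 − -0.000120 = 2.463761
step 3→4:
  ẍ = (ẋ'−ẋ)/dt = (-1.607140691−-1.684795912)/0.032620 = 2.380601
  θ̈ = (θ̇'−θ̇)/dt = (-1.148516380−-1.035219472)/0.032620 = -3.473234
  sinθ=-0.032770, cosθ=0.999463
  F = (M+m)·ẍ + m·l·cosθ·θ̈ − m·l·sinθ·θ̇² = 4.885047 + -0.520122 − -0.005262 = 4.370187

F_0 = -8.596665 N
F_1 = -13.550804 N
F_2 = 2.463761 N
F_3 = 4.370187 N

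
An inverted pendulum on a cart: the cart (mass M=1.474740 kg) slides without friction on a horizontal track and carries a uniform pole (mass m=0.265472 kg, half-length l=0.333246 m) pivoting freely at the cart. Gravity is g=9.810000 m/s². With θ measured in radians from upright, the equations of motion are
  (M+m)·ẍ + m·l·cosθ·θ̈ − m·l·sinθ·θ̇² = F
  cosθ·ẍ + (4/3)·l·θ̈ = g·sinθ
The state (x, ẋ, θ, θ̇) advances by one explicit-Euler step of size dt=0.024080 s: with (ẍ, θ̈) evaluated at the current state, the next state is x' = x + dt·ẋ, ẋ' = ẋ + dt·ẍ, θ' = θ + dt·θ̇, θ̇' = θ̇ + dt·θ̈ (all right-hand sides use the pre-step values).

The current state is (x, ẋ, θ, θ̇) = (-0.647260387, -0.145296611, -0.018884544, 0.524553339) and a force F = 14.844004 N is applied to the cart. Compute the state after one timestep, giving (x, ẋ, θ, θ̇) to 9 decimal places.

(-0.650759129, 0.087201067, -0.006253300, -0.008649508)

sinθ=-0.018883422, cosθ=0.999821692
temp = (F + m·l·θ̇²·sinθ)/(M+m) = (14.844004 + -0.000459667)/1.740212 = 8.529733350
θ̈ = (g·sinθ − cosθ·temp)/(l·(4/3 − m·cos²θ/(M+m))) = -22.142975388
ẍ = temp − m·l·θ̈·cosθ/(M+m) = 9.655219202
Euler: x'=-0.647260387+0.024080·-0.145296611=-0.650759129, ẋ'=-0.145296611+0.024080·9.655219202=0.087201067
       θ'=-0.018884544+0.024080·0.524553339=-0.006253300, θ̇'=0.524553339+0.024080·-22.142975388=-0.008649508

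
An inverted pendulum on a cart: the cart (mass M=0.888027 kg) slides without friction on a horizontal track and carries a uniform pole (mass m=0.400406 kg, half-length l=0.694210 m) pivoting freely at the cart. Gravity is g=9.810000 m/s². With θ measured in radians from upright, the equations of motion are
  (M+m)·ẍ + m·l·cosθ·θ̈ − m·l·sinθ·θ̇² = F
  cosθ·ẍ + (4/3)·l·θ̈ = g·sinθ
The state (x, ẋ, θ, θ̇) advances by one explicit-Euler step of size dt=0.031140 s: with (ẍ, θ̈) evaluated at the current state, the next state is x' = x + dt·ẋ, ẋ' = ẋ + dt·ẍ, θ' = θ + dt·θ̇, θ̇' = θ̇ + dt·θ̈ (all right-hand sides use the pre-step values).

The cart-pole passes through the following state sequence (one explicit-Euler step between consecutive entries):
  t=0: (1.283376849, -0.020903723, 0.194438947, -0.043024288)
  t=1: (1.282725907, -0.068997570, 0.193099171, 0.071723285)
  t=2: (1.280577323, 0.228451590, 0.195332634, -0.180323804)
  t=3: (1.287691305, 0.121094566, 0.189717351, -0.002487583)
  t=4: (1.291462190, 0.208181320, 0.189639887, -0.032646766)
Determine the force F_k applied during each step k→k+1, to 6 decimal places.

F_0 = -0.985033 N
F_1 = 10.098793 N
F_2 = -2.886468 N
F_3 = 3.338877 N

step 0→1:
  ẍ = (ẋ'−ẋ)/dt = (-0.068997570−-0.020903723)/0.031140 = -1.544440
  θ̈ = (θ̇'−θ̇)/dt = (0.071723285−-0.043024288)/0.031140 = 3.684893
  sinθ=0.193216, cosθ=0.981156
  F = (M+m)·ẍ + m·l·cosθ·θ̈ − m·l·sinθ·θ̇² = -1.989907 + 1.004973 − 0.000099 = -0.985033
step 1→2:
  ẍ = (ẋ'−ẋ)/dt = (0.228451590−-0.068997570)/0.031140 = 9.551996
  θ̈ = (θ̇'−θ̇)/dt = (-0.180323804−0.071723285)/0.031140 = -8.093998
  sinθ=0.191901, cosθ=0.981414
  F = (M+m)·ẍ + m·l·cosθ·θ̈ − m·l·sinθ·θ̇² = 12.307107 + -2.208040 − 0.000274 = 10.098793
step 2→3:
  ẍ = (ẋ'−ẋ)/dt = (0.121094566−0.228451590)/0.031140 = -3.447560
  θ̈ = (θ̇'−θ̇)/dt = (-0.002487583−-0.180323804)/0.031140 = 5.710861
  sinθ=0.194093, cosθ=0.980983
  F = (M+m)·ẍ + m·l·cosθ·θ̈ − m·l·sinθ·θ̇² = -4.441950 + 1.557237 − 0.001754 = -2.886468
step 3→4:
  ẍ = (ẋ'−ẋ)/dt = (0.208181320−0.121094566)/0.031140 = 2.796620
  θ̈ = (θ̇'−θ̇)/dt = (-0.032646766−-0.002487583)/0.031140 = -0.968503
  sinθ=0.188581, cosθ=0.982058
  F = (M+m)·ẍ + m·l·cosθ·θ̈ − m·l·sinθ·θ̇² = 3.603258 + -0.264380 − 0.000000 = 3.338877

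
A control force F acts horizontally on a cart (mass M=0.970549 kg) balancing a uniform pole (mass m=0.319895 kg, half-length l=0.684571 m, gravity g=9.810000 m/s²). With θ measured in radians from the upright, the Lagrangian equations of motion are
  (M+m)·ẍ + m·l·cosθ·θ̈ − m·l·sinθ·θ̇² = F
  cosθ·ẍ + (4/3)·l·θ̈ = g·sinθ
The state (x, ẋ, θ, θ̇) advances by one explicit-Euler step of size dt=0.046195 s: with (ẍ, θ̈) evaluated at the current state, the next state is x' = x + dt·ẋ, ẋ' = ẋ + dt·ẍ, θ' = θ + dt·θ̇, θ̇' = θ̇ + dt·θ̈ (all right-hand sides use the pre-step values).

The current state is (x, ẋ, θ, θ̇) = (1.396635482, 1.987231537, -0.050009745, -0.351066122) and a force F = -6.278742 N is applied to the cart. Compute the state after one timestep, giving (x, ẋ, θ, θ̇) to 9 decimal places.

sinθ=-0.049988902, cosθ=0.998749773
temp = (F + m·l·θ̇²·sinθ)/(M+m) = (-6.278742 + -0.001349203)/1.290444 = -4.866612734
θ̈ = (g·sinθ − cosθ·temp)/(l·(4/3 − m·cos²θ/(M+m))) = 5.877921198
ẍ = temp − m·l·θ̈·cosθ/(M+m) = -5.862860224
Euler: x'=1.396635482+0.046195·1.987231537=1.488435643, ẋ'=1.987231537+0.046195·-5.862860224=1.716396709
       θ'=-0.050009745+0.046195·-0.351066122=-0.066227245, θ̇'=-0.351066122+0.046195·5.877921198=-0.079535552

(1.488435643, 1.716396709, -0.066227245, -0.079535552)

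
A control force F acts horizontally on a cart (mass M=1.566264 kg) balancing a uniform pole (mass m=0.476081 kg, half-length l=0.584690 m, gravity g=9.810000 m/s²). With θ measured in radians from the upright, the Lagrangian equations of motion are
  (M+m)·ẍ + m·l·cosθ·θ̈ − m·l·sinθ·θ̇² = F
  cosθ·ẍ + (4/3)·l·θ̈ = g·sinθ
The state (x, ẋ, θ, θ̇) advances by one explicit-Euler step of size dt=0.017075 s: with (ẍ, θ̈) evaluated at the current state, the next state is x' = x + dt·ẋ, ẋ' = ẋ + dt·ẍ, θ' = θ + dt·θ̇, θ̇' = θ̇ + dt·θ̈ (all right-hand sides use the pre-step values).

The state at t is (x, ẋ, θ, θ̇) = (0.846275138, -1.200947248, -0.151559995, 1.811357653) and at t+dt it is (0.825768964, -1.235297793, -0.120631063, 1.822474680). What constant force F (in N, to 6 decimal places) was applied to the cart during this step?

ẍ = (ẋ'−ẋ)/dt = (-1.235297793−-1.200947248)/0.017075 = -2.011745
θ̈ = (θ̇'−θ̇)/dt = (1.822474680−1.811357653)/0.017075 = 0.651070
sinθ=-0.150980, cosθ=0.988537
F = (M+m)·ẍ + m·l·cosθ·θ̈ − m·l·sinθ·θ̇² = -4.108677 + 0.179154 − -0.137891 = -3.791632

F = -3.791632 N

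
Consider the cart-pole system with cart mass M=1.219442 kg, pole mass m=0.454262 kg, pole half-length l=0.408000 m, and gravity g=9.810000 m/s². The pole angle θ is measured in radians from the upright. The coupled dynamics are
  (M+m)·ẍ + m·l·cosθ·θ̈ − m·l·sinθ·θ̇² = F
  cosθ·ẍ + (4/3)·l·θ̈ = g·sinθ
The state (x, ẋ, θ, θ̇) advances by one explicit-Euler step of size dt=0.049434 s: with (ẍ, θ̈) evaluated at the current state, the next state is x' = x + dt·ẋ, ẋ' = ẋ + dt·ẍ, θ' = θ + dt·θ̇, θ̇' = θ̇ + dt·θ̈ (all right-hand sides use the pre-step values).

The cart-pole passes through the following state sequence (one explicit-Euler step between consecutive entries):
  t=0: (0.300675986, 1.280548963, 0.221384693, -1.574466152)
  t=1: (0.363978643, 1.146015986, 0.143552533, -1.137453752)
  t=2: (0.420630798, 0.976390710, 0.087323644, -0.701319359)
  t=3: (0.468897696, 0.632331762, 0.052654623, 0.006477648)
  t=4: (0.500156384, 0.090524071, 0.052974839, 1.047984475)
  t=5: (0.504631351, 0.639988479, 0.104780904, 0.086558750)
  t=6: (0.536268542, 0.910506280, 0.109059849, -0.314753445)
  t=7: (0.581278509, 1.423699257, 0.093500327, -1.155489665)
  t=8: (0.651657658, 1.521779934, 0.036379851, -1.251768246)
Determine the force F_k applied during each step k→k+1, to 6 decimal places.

F_0 = -3.057347 N
F_1 = -4.159022 N
F_2 = -9.013298 N
F_3 = -14.444745 N
F_4 = 14.993089 N
F_5 = 7.662514 N
F_6 = 14.239976 N
F_7 = 2.938255 N

step 0→1:
  ẍ = (ẋ'−ẋ)/dt = (1.146015986−1.280548963)/0.049434 = -2.721467
  θ̈ = (θ̇'−θ̇)/dt = (-1.137453752−-1.574466152)/0.049434 = 8.840320
  sinθ=0.219581, cosθ=0.975594
  F = (M+m)·ẍ + m·l·cosθ·θ̈ − m·l·sinθ·θ̇² = -4.554929 + 1.598468 − 0.100885 = -3.057347
step 1→2:
  ẍ = (ẋ'−ẋ)/dt = (0.976390710−1.146015986)/0.049434 = -3.431348
  θ̈ = (θ̇'−θ̇)/dt = (-0.701319359−-1.137453752)/0.049434 = 8.822559
  sinθ=0.143060, cosθ=0.989714
  F = (M+m)·ẍ + m·l·cosθ·θ̈ − m·l·sinθ·θ̇² = -5.743062 + 1.618344 − 0.034305 = -4.159022
step 2→3:
  ẍ = (ẋ'−ẋ)/dt = (0.632331762−0.976390710)/0.049434 = -6.959966
  θ̈ = (θ̇'−θ̇)/dt = (0.006477648−-0.701319359)/0.049434 = 14.318020
  sinθ=0.087213, cosθ=0.996190
  F = (M+m)·ẍ + m·l·cosθ·θ̈ − m·l·sinθ·θ̇² = -11.648923 + 2.643575 − 0.007950 = -9.013298
step 3→4:
  ẍ = (ẋ'−ẋ)/dt = (0.090524071−0.632331762)/0.049434 = -10.960224
  θ̈ = (θ̇'−θ̇)/dt = (1.047984475−0.006477648)/0.049434 = 21.068633
  sinθ=0.052630, cosθ=0.998614
  F = (M+m)·ẍ + m·l·cosθ·θ̈ − m·l·sinθ·θ̇² = -18.344170 + 3.899425 − 0.000000 = -14.444745
step 4→5:
  ẍ = (ẋ'−ẋ)/dt = (0.639988479−0.090524071)/0.049434 = 11.115111
  θ̈ = (θ̇'−θ̇)/dt = (0.086558750−1.047984475)/0.049434 = -19.448673
  sinθ=0.052950, cosθ=0.998597
  F = (M+m)·ẍ + m·l·cosθ·θ̈ − m·l·sinθ·θ̇² = 18.603406 + -3.599539 − 0.010778 = 14.993089
step 5→6:
  ẍ = (ẋ'−ẋ)/dt = (0.910506280−0.639988479)/0.049434 = 5.472302
  θ̈ = (θ̇'−θ̇)/dt = (-0.314753445−0.086558750)/0.049434 = -8.118141
  sinθ=0.104589, cosθ=0.994516
  F = (M+m)·ẍ + m·l·cosθ·θ̈ − m·l·sinθ·θ̇² = 9.159015 + -1.496355 − 0.000145 = 7.662514
step 6→7:
  ẍ = (ẋ'−ẋ)/dt = (1.423699257−0.910506280)/0.049434 = 10.381377
  θ̈ = (θ̇'−θ̇)/dt = (-1.155489665−-0.314753445)/0.049434 = -17.007246
  sinθ=0.108844, cosθ=0.994059
  F = (M+m)·ẍ + m·l·cosθ·θ̈ − m·l·sinθ·θ̇² = 17.375352 + -3.133377 − 0.001999 = 14.239976
step 7→8:
  ẍ = (ẋ'−ẋ)/dt = (1.521779934−1.423699257)/0.049434 = 1.984073
  θ̈ = (θ̇'−θ̇)/dt = (-1.251768246−-1.155489665)/0.049434 = -1.947619
  sinθ=0.093364, cosθ=0.995632
  F = (M+m)·ẍ + m·l·cosθ·θ̈ − m·l·sinθ·θ̇² = 3.320751 + -0.359393 − 0.023104 = 2.938255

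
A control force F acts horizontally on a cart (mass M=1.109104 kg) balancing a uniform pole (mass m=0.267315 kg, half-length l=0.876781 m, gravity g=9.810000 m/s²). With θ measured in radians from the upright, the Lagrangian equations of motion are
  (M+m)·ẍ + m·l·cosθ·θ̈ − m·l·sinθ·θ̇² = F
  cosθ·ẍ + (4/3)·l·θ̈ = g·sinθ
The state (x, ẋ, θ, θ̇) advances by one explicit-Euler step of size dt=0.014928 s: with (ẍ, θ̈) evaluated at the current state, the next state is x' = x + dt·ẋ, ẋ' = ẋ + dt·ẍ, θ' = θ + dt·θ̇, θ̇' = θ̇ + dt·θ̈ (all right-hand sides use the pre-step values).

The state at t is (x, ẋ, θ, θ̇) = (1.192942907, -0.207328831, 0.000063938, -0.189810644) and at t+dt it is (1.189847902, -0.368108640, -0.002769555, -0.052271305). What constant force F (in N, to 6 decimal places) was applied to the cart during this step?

ẍ = (ẋ'−ẋ)/dt = (-0.368108640−-0.207328831)/0.014928 = -10.770352
θ̈ = (θ̇'−θ̇)/dt = (-0.052271305−-0.189810644)/0.014928 = 9.213514
sinθ=0.000064, cosθ=1.000000
F = (M+m)·ẍ + m·l·cosθ·θ̈ − m·l·sinθ·θ̇² = -14.824517 + 2.159433 − 0.000001 = -12.665084

F = -12.665084 N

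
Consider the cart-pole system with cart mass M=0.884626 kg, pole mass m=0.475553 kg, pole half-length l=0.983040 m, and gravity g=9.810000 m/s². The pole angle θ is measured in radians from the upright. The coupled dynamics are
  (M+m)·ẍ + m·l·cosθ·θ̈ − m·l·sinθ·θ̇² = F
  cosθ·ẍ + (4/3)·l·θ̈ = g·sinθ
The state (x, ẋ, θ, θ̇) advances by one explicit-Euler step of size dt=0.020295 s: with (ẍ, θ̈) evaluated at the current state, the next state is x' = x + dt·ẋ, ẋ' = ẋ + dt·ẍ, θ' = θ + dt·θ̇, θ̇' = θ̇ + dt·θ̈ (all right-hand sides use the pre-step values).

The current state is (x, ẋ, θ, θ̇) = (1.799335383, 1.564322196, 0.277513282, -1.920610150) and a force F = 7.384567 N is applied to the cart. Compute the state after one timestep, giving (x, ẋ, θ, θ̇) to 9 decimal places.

(1.831083302, 1.700933043, 0.238534499, -1.979233894)

sinθ=0.273964923, cosθ=0.961739685
temp = (F + m·l·θ̇²·sinθ)/(M+m) = (7.384567 + 0.472436579)/1.360179 = 5.776448231
θ̈ = (g·sinθ − cosθ·temp)/(l·(4/3 − m·cos²θ/(M+m))) = -2.888580649
ẍ = temp − m·l·θ̈·cosθ/(M+m) = 6.731256309
Euler: x'=1.799335383+0.020295·1.564322196=1.831083302, ẋ'=1.564322196+0.020295·6.731256309=1.700933043
       θ'=0.277513282+0.020295·-1.920610150=0.238534499, θ̇'=-1.920610150+0.020295·-2.888580649=-1.979233894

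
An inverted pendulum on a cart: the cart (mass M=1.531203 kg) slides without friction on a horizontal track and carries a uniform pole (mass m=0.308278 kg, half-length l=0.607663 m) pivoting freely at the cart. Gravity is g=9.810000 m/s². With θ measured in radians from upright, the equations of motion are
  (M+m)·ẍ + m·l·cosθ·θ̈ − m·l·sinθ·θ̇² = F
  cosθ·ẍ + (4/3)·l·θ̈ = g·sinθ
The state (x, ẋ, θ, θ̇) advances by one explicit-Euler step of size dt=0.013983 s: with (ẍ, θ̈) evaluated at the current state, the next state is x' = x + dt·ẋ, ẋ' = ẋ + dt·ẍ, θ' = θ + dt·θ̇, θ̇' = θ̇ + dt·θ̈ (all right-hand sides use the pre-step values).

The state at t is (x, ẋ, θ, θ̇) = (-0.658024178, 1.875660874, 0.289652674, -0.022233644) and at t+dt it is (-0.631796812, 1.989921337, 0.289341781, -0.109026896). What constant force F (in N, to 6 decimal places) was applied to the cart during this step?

ẍ = (ẋ'−ẋ)/dt = (1.989921337−1.875660874)/0.013983 = 8.171384
θ̈ = (θ̇'−θ̇)/dt = (-0.109026896−-0.022233644)/0.013983 = -6.207055
sinθ=0.285619, cosθ=0.958343
F = (M+m)·ẍ + m·l·cosθ·θ̈ − m·l·sinθ·θ̇² = 15.031106 + -1.114325 − 0.000026 = 13.916754

F = 13.916754 N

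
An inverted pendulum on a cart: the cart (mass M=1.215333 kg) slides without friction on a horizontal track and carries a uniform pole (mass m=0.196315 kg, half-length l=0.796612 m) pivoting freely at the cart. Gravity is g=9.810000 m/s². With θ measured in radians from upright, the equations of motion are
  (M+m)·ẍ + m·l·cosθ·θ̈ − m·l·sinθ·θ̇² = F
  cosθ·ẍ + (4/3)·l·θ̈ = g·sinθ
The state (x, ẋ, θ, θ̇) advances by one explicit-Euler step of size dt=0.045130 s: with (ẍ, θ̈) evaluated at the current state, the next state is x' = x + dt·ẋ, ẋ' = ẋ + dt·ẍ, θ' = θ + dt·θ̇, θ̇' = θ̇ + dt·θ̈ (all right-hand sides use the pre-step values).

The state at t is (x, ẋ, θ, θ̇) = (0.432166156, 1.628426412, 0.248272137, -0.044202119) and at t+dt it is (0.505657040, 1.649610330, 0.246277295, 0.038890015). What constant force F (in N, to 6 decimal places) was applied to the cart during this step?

ẍ = (ẋ'−ẋ)/dt = (1.649610330−1.628426412)/0.045130 = 0.469398
θ̈ = (θ̇'−θ̇)/dt = (0.038890015−-0.044202119)/0.045130 = 1.841173
sinθ=0.245729, cosθ=0.969338
F = (M+m)·ẍ + m·l·cosθ·θ̈ − m·l·sinθ·θ̇² = 0.662624 + 0.279107 − 0.000075 = 0.941656

F = 0.941656 N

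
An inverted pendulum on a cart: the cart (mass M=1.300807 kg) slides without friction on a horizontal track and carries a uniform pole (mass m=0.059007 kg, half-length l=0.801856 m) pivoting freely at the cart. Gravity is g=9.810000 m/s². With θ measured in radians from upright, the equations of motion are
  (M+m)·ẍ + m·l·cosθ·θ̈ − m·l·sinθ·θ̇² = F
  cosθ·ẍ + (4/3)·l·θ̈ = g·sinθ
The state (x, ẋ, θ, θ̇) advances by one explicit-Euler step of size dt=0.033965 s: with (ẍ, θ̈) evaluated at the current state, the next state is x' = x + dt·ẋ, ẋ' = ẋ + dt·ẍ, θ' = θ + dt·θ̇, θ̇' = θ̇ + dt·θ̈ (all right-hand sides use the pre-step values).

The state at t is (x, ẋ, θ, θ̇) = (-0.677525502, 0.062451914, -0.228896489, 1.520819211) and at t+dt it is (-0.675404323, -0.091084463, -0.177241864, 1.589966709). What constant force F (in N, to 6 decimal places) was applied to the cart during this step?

ẍ = (ẋ'−ẋ)/dt = (-0.091084463−0.062451914)/0.033965 = -4.520429
θ̈ = (θ̇'−θ̇)/dt = (1.589966709−1.520819211)/0.033965 = 2.035846
sinθ=-0.226903, cosθ=0.973917
F = (M+m)·ẍ + m·l·cosθ·θ̈ − m·l·sinθ·θ̇² = -6.146943 + 0.093814 − -0.024831 = -6.028298

F = -6.028298 N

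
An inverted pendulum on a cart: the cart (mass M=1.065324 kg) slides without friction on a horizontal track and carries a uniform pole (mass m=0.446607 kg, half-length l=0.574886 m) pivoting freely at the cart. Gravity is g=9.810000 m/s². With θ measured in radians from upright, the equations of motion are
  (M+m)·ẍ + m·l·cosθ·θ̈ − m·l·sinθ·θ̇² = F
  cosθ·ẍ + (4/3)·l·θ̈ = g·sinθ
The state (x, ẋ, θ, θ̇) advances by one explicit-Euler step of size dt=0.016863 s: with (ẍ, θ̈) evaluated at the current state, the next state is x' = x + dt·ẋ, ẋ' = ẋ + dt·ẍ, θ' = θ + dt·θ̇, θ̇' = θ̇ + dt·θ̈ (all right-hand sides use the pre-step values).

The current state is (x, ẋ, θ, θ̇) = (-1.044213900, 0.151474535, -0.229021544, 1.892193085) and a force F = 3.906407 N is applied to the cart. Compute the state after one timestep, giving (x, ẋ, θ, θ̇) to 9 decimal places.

(-1.041659585, 0.213945737, -0.197113492, 1.763825268)

sinθ=-0.227024725, cosθ=0.973888995
temp = (F + m·l·θ̇²·sinθ)/(M+m) = (3.906407 + -0.208694651)/1.511931 = 2.445688559
θ̈ = (g·sinθ − cosθ·temp)/(l·(4/3 − m·cos²θ/(M+m))) = -7.612395033
ẍ = temp − m·l·θ̈·cosθ/(M+m) = 3.704631544
Euler: x'=-1.044213900+0.016863·0.151474535=-1.041659585, ẋ'=0.151474535+0.016863·3.704631544=0.213945737
       θ'=-0.229021544+0.016863·1.892193085=-0.197113492, θ̇'=1.892193085+0.016863·-7.612395033=1.763825268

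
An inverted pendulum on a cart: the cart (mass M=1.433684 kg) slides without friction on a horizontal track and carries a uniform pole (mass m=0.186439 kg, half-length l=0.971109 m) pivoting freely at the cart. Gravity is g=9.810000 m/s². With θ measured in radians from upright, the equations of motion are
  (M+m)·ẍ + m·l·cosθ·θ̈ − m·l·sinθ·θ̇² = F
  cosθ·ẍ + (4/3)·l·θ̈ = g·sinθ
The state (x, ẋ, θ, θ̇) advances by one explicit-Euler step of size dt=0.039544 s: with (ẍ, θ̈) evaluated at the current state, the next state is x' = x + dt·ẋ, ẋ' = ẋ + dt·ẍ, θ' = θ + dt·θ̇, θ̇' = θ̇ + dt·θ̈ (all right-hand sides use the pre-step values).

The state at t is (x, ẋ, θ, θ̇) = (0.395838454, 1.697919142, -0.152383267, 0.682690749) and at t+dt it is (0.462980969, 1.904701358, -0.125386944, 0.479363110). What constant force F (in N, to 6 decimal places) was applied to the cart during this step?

F = 7.564554 N

ẍ = (ẋ'−ẋ)/dt = (1.904701358−1.697919142)/0.039544 = 5.229168
θ̈ = (θ̇'−θ̇)/dt = (0.479363110−0.682690749)/0.039544 = -5.141808
sinθ=-0.151794, cosθ=0.988412
F = (M+m)·ẍ + m·l·cosθ·θ̈ − m·l·sinθ·θ̇² = 8.471895 + -0.920150 − -0.012809 = 7.564554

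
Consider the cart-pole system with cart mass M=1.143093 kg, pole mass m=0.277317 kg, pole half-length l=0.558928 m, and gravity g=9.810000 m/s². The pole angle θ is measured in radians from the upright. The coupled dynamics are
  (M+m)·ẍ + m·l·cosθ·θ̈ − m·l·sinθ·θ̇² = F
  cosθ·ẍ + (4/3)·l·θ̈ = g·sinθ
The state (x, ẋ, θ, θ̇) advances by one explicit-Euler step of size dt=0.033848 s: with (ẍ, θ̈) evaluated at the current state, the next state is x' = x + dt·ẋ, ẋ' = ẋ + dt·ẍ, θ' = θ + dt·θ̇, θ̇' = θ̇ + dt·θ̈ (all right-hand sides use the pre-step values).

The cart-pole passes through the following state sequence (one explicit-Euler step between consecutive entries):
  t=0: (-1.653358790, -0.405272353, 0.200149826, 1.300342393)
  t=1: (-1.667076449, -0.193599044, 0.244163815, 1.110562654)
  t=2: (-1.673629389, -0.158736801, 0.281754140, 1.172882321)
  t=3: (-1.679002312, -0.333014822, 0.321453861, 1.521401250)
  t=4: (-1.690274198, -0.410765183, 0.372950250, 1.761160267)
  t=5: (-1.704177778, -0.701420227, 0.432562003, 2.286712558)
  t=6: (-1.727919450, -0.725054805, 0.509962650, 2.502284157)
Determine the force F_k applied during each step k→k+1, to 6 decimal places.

step 0→1:
  ẍ = (ẋ'−ẋ)/dt = (-0.193599044−-0.405272353)/0.033848 = 6.253643
  θ̈ = (θ̇'−θ̇)/dt = (1.110562654−1.300342393)/0.033848 = -5.606823
  sinθ=0.198816, cosθ=0.980037
  F = (M+m)·ẍ + m·l·cosθ·θ̈ − m·l·sinθ·θ̇² = 8.882737 + -0.851710 − 0.052107 = 7.978920
step 1→2:
  ẍ = (ẋ'−ẋ)/dt = (-0.158736801−-0.193599044)/0.033848 = 1.029965
  θ̈ = (θ̇'−θ̇)/dt = (1.172882321−1.110562654)/0.033848 = 1.841162
  sinθ=0.241745, cosθ=0.970340
  F = (M+m)·ẍ + m·l·cosθ·θ̈ − m·l·sinθ·θ̇² = 1.462972 + 0.276916 − 0.046214 = 1.693674
step 2→3:
  ẍ = (ẋ'−ẋ)/dt = (-0.333014822−-0.158736801)/0.033848 = -5.148843
  θ̈ = (θ̇'−θ̇)/dt = (1.521401250−1.172882321)/0.033848 = 10.296589
  sinθ=0.278041, cosθ=0.960569
  F = (M+m)·ẍ + m·l·cosθ·θ̈ − m·l·sinθ·θ̇² = -7.313467 + 1.533043 − 0.059286 = -5.839710
step 3→4:
  ẍ = (ẋ'−ẋ)/dt = (-0.410765183−-0.333014822)/0.033848 = -2.297044
  θ̈ = (θ̇'−θ̇)/dt = (1.761160267−1.521401250)/0.033848 = 7.083403
  sinθ=0.315946, cosθ=0.948777
  F = (M+m)·ẍ + m·l·cosθ·θ̈ − m·l·sinθ·θ̇² = -3.262745 + 1.041690 − 0.113353 = -2.334408
step 4→5:
  ẍ = (ẋ'−ẋ)/dt = (-0.701420227−-0.410765183)/0.033848 = -8.587067
  θ̈ = (θ̇'−θ̇)/dt = (2.286712558−1.761160267)/0.033848 = 15.526834
  sinθ=0.364364, cosθ=0.931256
  F = (M+m)·ẍ + m·l·cosθ·θ̈ − m·l·sinθ·θ̇² = -12.197156 + 2.241220 − 0.175173 = -10.131108
step 5→6:
  ẍ = (ẋ'−ẋ)/dt = (-0.725054805−-0.701420227)/0.033848 = -0.698256
  θ̈ = (θ̇'−θ̇)/dt = (2.502284157−2.286712558)/0.033848 = 6.368813
  sinθ=0.419198, cosθ=0.907895
  F = (M+m)·ẍ + m·l·cosθ·θ̈ − m·l·sinθ·θ̇² = -0.991810 + 0.896244 − 0.339762 = -0.435328

F_0 = 7.978920 N
F_1 = 1.693674 N
F_2 = -5.839710 N
F_3 = -2.334408 N
F_4 = -10.131108 N
F_5 = -0.435328 N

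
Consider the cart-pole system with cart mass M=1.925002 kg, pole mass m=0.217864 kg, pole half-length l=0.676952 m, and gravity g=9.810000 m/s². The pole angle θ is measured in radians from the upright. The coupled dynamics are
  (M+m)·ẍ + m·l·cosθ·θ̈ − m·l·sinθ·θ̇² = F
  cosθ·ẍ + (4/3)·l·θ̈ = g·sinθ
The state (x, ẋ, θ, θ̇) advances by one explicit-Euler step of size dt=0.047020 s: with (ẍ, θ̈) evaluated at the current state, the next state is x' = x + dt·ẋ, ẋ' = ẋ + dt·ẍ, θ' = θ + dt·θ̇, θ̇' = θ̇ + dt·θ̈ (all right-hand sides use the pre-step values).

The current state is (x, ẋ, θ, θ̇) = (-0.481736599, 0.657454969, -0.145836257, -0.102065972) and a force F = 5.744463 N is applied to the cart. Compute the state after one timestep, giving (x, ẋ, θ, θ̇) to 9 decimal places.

(-0.450823066, 0.799130294, -0.150635399, -0.331627163)

sinθ=-0.145319860, cosθ=0.989384727
temp = (F + m·l·θ̇²·sinθ)/(M+m) = (5.744463 + -0.000223270)/2.142866 = 2.680634127
θ̈ = (g·sinθ − cosθ·temp)/(l·(4/3 − m·cos²θ/(M+m))) = -4.882203116
ẍ = temp − m·l·θ̈·cosθ/(M+m) = 3.013086457
Euler: x'=-0.481736599+0.047020·0.657454969=-0.450823066, ẋ'=0.657454969+0.047020·3.013086457=0.799130294
       θ'=-0.145836257+0.047020·-0.102065972=-0.150635399, θ̇'=-0.102065972+0.047020·-4.882203116=-0.331627163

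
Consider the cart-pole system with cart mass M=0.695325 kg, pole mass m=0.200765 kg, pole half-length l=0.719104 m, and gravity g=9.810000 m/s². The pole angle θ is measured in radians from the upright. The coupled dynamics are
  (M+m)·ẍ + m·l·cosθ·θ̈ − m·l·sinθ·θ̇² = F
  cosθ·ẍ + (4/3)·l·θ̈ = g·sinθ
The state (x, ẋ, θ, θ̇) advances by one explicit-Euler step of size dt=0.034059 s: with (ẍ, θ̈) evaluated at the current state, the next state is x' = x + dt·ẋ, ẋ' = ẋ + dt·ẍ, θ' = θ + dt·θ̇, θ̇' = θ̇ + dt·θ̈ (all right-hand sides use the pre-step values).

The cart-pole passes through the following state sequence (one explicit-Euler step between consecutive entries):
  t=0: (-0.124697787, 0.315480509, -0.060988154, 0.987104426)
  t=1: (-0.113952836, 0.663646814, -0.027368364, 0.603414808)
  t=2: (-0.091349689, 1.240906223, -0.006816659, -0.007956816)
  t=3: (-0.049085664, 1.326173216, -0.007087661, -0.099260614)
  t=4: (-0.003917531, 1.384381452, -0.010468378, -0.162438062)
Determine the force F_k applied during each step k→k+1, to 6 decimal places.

step 0→1:
  ẍ = (ẋ'−ẋ)/dt = (0.663646814−0.315480509)/0.034059 = 10.222446
  θ̈ = (θ̇'−θ̇)/dt = (0.603414808−0.987104426)/0.034059 = -11.265440
  sinθ=-0.060950, cosθ=0.998141
  F = (M+m)·ẍ + m·l·cosθ·θ̈ − m·l·sinθ·θ̇² = 9.160232 + -1.623378 − -0.008574 = 7.545428
step 1→2:
  ẍ = (ẋ'−ẋ)/dt = (1.240906223−0.663646814)/0.034059 = 16.948807
  θ̈ = (θ̇'−θ̇)/dt = (-0.007956816−0.603414808)/0.034059 = -17.950369
  sinθ=-0.027365, cosθ=0.999626
  F = (M+m)·ẍ + m·l·cosθ·θ̈ − m·l·sinθ·θ̇² = 15.187656 + -2.590541 − -0.001438 = 12.598554
step 2→3:
  ẍ = (ẋ'−ẋ)/dt = (1.326173216−1.240906223)/0.034059 = 2.503508
  θ̈ = (θ̇'−θ̇)/dt = (-0.099260614−-0.007956816)/0.034059 = -2.680754
  sinθ=-0.006817, cosθ=0.999977
  F = (M+m)·ẍ + m·l·cosθ·θ̈ − m·l·sinθ·θ̇² = 2.243369 + -0.387014 − -0.000000 = 1.856355
step 3→4:
  ẍ = (ẋ'−ẋ)/dt = (1.384381452−1.326173216)/0.034059 = 1.709041
  θ̈ = (θ̇'−θ̇)/dt = (-0.162438062−-0.099260614)/0.034059 = -1.854941
  sinθ=-0.007088, cosθ=0.999975
  F = (M+m)·ẍ + m·l·cosθ·θ̈ − m·l·sinθ·θ̇² = 1.531455 + -0.267793 − -0.000010 = 1.263672

F_0 = 7.545428 N
F_1 = 12.598554 N
F_2 = 1.856355 N
F_3 = 1.263672 N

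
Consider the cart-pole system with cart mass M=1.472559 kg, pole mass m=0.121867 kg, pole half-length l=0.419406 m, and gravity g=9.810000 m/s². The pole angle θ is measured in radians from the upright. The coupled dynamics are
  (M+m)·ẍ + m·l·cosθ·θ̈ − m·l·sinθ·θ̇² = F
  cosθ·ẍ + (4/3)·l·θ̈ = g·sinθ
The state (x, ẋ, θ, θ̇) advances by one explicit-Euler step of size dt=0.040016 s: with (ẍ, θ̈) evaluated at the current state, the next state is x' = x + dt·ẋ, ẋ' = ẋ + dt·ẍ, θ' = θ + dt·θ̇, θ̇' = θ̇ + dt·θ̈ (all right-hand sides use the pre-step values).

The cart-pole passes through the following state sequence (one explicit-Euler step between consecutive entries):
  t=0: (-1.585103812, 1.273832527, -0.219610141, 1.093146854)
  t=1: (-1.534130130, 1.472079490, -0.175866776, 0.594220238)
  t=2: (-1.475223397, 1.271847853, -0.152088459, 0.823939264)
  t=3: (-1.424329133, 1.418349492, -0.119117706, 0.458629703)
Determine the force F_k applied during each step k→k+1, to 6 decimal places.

F_0 = 7.290434 N
F_1 = -7.686124 N
F_2 = 5.381355 N

step 0→1:
  ẍ = (ẋ'−ẋ)/dt = (1.472079490−1.273832527)/0.040016 = 4.954192
  θ̈ = (θ̇'−θ̇)/dt = (0.594220238−1.093146854)/0.040016 = -12.468178
  sinθ=-0.217849, cosθ=0.975982
  F = (M+m)·ẍ + m·l·cosθ·θ̈ − m·l·sinθ·θ̇² = 7.899093 + -0.621965 − -0.013306 = 7.290434
step 1→2:
  ẍ = (ẋ'−ẋ)/dt = (1.271847853−1.472079490)/0.040016 = -5.003789
  θ̈ = (θ̇'−θ̇)/dt = (0.823939264−0.594220238)/0.040016 = 5.740679
  sinθ=-0.174962, cosθ=0.984575
  F = (M+m)·ẍ + m·l·cosθ·θ̈ − m·l·sinθ·θ̇² = -7.978172 + 0.288890 − -0.003158 = -7.686124
step 2→3:
  ẍ = (ẋ'−ẋ)/dt = (1.418349492−1.271847853)/0.040016 = 3.661077
  θ̈ = (θ̇'−θ̇)/dt = (0.458629703−0.823939264)/0.040016 = -9.129087
  sinθ=-0.151503, cosθ=0.988457
  F = (M+m)·ẍ + m·l·cosθ·θ̈ − m·l·sinθ·θ̇² = 5.837316 + -0.461218 − -0.005257 = 5.381355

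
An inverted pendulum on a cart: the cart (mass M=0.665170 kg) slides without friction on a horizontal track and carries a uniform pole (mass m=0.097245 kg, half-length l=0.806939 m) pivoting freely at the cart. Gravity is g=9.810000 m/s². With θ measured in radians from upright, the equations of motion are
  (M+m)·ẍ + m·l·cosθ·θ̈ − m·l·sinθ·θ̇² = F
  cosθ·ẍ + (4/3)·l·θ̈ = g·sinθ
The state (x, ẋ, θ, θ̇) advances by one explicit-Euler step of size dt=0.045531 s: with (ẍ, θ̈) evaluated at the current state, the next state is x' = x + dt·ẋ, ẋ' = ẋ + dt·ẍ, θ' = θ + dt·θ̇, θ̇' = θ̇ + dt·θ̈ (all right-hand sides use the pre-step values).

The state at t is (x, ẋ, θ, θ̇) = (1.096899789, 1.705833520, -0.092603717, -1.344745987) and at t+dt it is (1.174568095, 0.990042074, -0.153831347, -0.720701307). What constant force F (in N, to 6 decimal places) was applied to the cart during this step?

ẍ = (ẋ'−ẋ)/dt = (0.990042074−1.705833520)/0.045531 = -15.720969
θ̈ = (θ̇'−θ̇)/dt = (-0.720701307−-1.344745987)/0.045531 = 13.705930
sinθ=-0.092471, cosθ=0.995715
F = (M+m)·ẍ + m·l·cosθ·θ̈ − m·l·sinθ·θ̇² = -11.985903 + 1.070907 − -0.013122 = -10.901874

F = -10.901874 N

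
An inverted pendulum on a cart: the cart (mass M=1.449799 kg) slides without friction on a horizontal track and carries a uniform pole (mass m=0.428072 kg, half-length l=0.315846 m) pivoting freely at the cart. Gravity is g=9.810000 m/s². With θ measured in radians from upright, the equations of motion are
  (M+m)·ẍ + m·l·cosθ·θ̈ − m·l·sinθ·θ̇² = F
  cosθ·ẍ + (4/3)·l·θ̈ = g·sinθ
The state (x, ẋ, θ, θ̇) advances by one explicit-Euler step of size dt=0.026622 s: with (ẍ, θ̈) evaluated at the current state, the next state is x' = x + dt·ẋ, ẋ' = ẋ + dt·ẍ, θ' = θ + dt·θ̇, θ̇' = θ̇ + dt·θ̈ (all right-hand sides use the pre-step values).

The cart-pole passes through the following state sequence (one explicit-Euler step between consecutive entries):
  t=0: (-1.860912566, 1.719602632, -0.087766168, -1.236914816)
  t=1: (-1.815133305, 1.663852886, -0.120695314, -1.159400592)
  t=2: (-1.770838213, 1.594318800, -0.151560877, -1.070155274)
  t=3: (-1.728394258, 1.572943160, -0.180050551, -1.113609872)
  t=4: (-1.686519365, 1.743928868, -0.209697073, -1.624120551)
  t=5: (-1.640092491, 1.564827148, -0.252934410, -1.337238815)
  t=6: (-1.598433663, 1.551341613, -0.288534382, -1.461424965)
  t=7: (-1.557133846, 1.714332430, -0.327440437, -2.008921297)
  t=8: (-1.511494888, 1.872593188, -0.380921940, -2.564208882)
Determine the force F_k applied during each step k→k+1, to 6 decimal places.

step 0→1:
  ẍ = (ẋ'−ẋ)/dt = (1.663852886−1.719602632)/0.026622 = -2.094123
  θ̈ = (θ̇'−θ̇)/dt = (-1.159400592−-1.236914816)/0.026622 = 2.911660
  sinθ=-0.087654, cosθ=0.996151
  F = (M+m)·ẍ + m·l·cosθ·θ̈ − m·l·sinθ·θ̇² = -3.932493 + 0.392155 − -0.018132 = -3.522206
step 1→2:
  ẍ = (ẋ'−ẋ)/dt = (1.594318800−1.663852886)/0.026622 = -2.611903
  θ̈ = (θ̇'−θ̇)/dt = (-1.070155274−-1.159400592)/0.026622 = 3.352315
  sinθ=-0.120402, cosθ=0.992725
  F = (M+m)·ẍ + m·l·cosθ·θ̈ − m·l·sinθ·θ̇² = -4.904817 + 0.449952 − -0.021882 = -4.432983
step 2→3:
  ẍ = (ẋ'−ẋ)/dt = (1.572943160−1.594318800)/0.026622 = -0.802931
  θ̈ = (θ̇'−θ̇)/dt = (-1.113609872−-1.070155274)/0.026622 = -1.632281
  sinθ=-0.150981, cosθ=0.988537
  F = (M+m)·ẍ + m·l·cosθ·θ̈ − m·l·sinθ·θ̇² = -1.507802 + -0.218162 − -0.023378 = -1.702586
step 3→4:
  ẍ = (ẋ'−ẋ)/dt = (1.743928868−1.572943160)/0.026622 = 6.422722
  θ̈ = (θ̇'−θ̇)/dt = (-1.624120551−-1.113609872)/0.026622 = -19.176271
  sinθ=-0.179079, cosθ=0.983835
  F = (M+m)·ẍ + m·l·cosθ·θ̈ − m·l·sinθ·θ̇² = 12.061044 + -2.550812 − -0.030026 = 9.540258
step 4→5:
  ẍ = (ẋ'−ẋ)/dt = (1.564827148−1.743928868)/0.026622 = -6.727583
  θ̈ = (θ̇'−θ̇)/dt = (-1.337238815−-1.624120551)/0.026622 = 10.776115
  sinθ=-0.208164, cosθ=0.978094
  F = (M+m)·ẍ + m·l·cosθ·θ̈ − m·l·sinθ·θ̇² = -12.633533 + 1.425066 − -0.074239 = -11.134228
step 5→6:
  ẍ = (ẋ'−ẋ)/dt = (1.551341613−1.564827148)/0.026622 = -0.506556
  θ̈ = (θ̇'−θ̇)/dt = (-1.461424965−-1.337238815)/0.026622 = -4.664794
  sinθ=-0.250246, cosθ=0.968182
  F = (M+m)·ẍ + m·l·cosθ·θ̈ − m·l·sinθ·θ̇² = -0.951247 + -0.610635 − -0.060503 = -1.501379
step 6→7:
  ẍ = (ẋ'−ẋ)/dt = (1.714332430−1.551341613)/0.026622 = 6.122411
  θ̈ = (θ̇'−θ̇)/dt = (-2.008921297−-1.461424965)/0.026622 = -20.565560
  sinθ=-0.284547, cosθ=0.958662
  F = (M+m)·ẍ + m·l·cosθ·θ̈ − m·l·sinθ·θ̇² = 11.497097 + -2.665620 − -0.082167 = 8.913645
step 7→8:
  ẍ = (ẋ'−ẋ)/dt = (1.872593188−1.714332430)/0.026622 = 5.944736
  θ̈ = (θ̇'−θ̇)/dt = (-2.564208882−-2.008921297)/0.026622 = -20.858222
  sinθ=-0.321621, cosθ=0.946869
  F = (M+m)·ẍ + m·l·cosθ·θ̈ − m·l·sinθ·θ̇² = 11.163447 + -2.670295 − -0.175494 = 8.668646

F_0 = -3.522206 N
F_1 = -4.432983 N
F_2 = -1.702586 N
F_3 = 9.540258 N
F_4 = -11.134228 N
F_5 = -1.501379 N
F_6 = 8.913645 N
F_7 = 8.668646 N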